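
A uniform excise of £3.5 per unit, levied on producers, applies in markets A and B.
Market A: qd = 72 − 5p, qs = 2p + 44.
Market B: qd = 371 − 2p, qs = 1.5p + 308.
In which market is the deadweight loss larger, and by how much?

Market A, by £3.5.

Market A: pre-tax p* = £4, q* = 52; post-tax q = 47; deadweight loss = £8.75.
Market B: pre-tax p* = £18, q* = 335; post-tax q = 332; deadweight loss = £5.25.
Difference: £8.75 vs £5.25 → market A is larger by £3.5.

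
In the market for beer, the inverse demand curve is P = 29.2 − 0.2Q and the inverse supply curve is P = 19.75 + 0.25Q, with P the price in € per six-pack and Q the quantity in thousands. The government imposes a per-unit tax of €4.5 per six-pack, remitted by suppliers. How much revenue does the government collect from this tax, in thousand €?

Tax revenue = €49.5 thousand.

Rewrite in direct form: Qd = 146 − 5P and Qs = 4P − 79.
Before the tax: set 146 − 5P = 4P − 79 → P* = €25, Q* = 21.
With the tax collected from suppliers, supply shifts: Qs = 4(P − 4.5) − 79.
Solving gives Q = 11 with consumers paying €27 and suppliers receiving €22.5 (the €4.5 wedge).
Revenue = t · Q = 4.5 · 11 = €49.5.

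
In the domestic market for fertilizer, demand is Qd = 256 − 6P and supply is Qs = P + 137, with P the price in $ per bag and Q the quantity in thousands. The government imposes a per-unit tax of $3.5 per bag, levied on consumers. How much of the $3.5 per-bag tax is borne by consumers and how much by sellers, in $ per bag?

Consumers bear $0.5 per bag; sellers bear $3 per bag.

Without the tax, 256 − 6P = P + 137 gives 7P = 119, so P* = $17 and Q* = 154.
With the tax collected from consumers, demand (in seller-price terms) shifts: Qd = 256 − 6(P + 3.5).
New equilibrium: consumers pay $17.5, sellers receive $14, Q = 151. (Wedge: Pb − Ps = 3.5.)
Burden on consumers: $0.5; on sellers: $3. (They sum to $3.5.)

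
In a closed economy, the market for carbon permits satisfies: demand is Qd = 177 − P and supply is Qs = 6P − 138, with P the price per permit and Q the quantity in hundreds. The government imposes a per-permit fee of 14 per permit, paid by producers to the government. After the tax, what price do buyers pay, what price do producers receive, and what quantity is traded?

Buyers pay 57; producers receive 43; quantity = 120.

Before the tax: set 177 − P = 6P − 138 → P* = 45, Q* = 132.
With the tax collected from producers, supply shifts: Qs = 6(P − 14) − 138.
Solving gives Q = 120 with buyers paying 57 and producers receiving 43 (the 14 wedge).
The less price-elastic side of the market bears the larger share of a per-unit tax.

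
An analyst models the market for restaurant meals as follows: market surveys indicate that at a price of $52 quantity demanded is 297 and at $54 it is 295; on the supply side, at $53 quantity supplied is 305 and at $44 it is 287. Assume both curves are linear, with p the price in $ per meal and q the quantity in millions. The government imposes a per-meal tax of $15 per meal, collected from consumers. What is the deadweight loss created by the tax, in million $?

Deadweight loss = $75 million.

Demand slope: (295 − 297)/(54 − 52) = -1, so qd = 349 − p.
Supply slope: (287 − 305)/(44 − 53) = 2, so qs = 2p + 199.
Without the tax, 349 − p = 2p + 199 gives 3p = 150, so p* = $50 and q* = 299.
With the tax collected from consumers, demand (in seller-price terms) shifts: qd = 349 − (p + 15).
New equilibrium: consumers pay $60, suppliers receive $45, q = 289. (Wedge: pb − ps = 15.)
Quantity falls by |ΔQ| = |299 − 289| = 10.
DWL = ½ · t · |ΔQ| = ½ · 15 · 10 = $75.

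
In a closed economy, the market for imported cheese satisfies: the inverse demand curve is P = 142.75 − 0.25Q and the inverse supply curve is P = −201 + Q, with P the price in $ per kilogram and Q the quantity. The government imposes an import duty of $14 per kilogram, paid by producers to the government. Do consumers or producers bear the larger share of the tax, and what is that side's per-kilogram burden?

Inverting to Q(P) form: Qd = 571 − 4P; Qs = P + 201.
Without the tax, 571 − 4P = P + 201 gives 5P = 370, so P* = $74 and Q* = 275.
With the tax collected from producers, supply shifts: Qs = (P − 14) + 201.
New equilibrium: consumers pay $76.8, producers receive $62.8, Q = 263.8. (Wedge: Pb − Ps = 14.)
Per-kilogram burden: consumers $2.8, producers $11.2.
Producers take the larger share because supply is less price-elastic here (demand slope 4 vs supply slope 1).

Producers bear the larger share: $11.2 per kilogram.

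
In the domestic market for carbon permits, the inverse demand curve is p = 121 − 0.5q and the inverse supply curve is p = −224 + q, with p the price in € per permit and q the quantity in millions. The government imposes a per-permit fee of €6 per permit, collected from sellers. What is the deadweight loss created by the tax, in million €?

Inverting to q(p) form: qd = 242 − 2p; qs = p + 224.
Without the tax, 242 − 2p = p + 224 gives 3p = 18, so p* = €6 and q* = 230.
With the tax collected from sellers, supply shifts: qs = (p − 6) + 224.
Solving gives q = 226 with buyers paying €8 and sellers receiving €2 (the €6 wedge).
Quantity falls by |ΔQ| = |230 − 226| = 4.
DWL = ½ · t · |ΔQ| = ½ · 6 · 4 = €12.

Deadweight loss = €12 million.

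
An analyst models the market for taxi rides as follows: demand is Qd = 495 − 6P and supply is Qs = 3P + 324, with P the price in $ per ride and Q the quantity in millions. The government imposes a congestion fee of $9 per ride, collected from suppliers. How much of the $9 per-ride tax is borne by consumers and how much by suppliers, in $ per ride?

Without the tax, 495 − 6P = 3P + 324 gives 9P = 171, so P* = $19 and Q* = 381.
With the tax collected from suppliers, supply shifts: Qs = 3(P − 9) + 324.
New equilibrium: consumers pay $22, suppliers receive $13, Q = 363. (Wedge: Pb − Ps = 9.)
Burden on consumers: $3; on suppliers: $6. (They sum to $9.)
The less price-elastic side of the market bears the larger share of a per-unit tax.

Consumers bear $3 per ride; suppliers bear $6 per ride.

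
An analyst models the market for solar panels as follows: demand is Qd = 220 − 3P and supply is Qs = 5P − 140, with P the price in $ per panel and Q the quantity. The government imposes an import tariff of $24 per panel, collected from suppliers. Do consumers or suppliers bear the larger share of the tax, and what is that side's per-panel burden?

Without the tax, 220 − 3P = 5P − 140 gives 8P = 360, so P* = $45 and Q* = 85.
With the tax collected from suppliers, supply shifts: Qs = 5(P − 24) − 140.
New equilibrium: consumers pay $60, suppliers receive $36, Q = 40. (Wedge: Pb − Ps = 24.)
Per-panel burden: consumers $15, suppliers $9.
Consumers take the larger share because demand is less price-elastic here (demand slope 3 vs supply slope 5).
The less price-elastic side of the market bears the larger share of a per-unit tax.

Consumers bear the larger share: $15 per panel.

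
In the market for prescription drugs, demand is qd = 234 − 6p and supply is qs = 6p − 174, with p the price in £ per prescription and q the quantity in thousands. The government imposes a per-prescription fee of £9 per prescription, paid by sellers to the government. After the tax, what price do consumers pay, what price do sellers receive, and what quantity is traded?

Before the tax: set 234 − 6p = 6p − 174 → p* = £34, q* = 30.
With the tax collected from sellers, supply shifts: qs = 6(p − 9) − 174.
New equilibrium: consumers pay £38.5, sellers receive £29.5, q = 3. (Wedge: pb − ps = 9.)
The less price-elastic side of the market bears the larger share of a per-unit tax.

Consumers pay £38.5; sellers receive £29.5; quantity = 3.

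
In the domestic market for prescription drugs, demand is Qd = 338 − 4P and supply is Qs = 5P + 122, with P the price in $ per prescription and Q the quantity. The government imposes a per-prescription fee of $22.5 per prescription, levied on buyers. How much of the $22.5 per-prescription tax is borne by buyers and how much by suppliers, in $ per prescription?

Before the tax: set 338 − 4P = 5P + 122 → P* = $24, Q* = 242.
With the tax collected from buyers, demand (in seller-price terms) shifts: Qd = 338 − 4(P + 22.5).
Solving gives Q = 192 with buyers paying $36.5 and suppliers receiving $14 (the $22.5 wedge).
Burden on buyers: $12.5; on suppliers: $10. (They sum to $22.5.)

Buyers bear $12.5 per prescription; suppliers bear $10 per prescription.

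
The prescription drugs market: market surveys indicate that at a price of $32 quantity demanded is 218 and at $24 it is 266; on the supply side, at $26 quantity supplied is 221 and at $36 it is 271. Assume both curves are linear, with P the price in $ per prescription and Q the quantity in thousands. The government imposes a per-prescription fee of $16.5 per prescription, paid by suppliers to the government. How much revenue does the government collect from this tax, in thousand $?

Demand slope: (266 − 218)/(24 − 32) = -6, so Qd = 410 − 6P.
Supply slope: (271 − 221)/(36 − 26) = 5, so Qs = 5P + 91.
Without the tax, 410 − 6P = 5P + 91 gives 11P = 319, so P* = $29 and Q* = 236.
With the tax collected from suppliers, supply shifts: Qs = 5(P − 16.5) + 91.
New equilibrium: buyers pay $36.5, suppliers receive $20, Q = 191. (Wedge: Pb − Ps = 16.5.)
Revenue = t · Q = 16.5 · 191 = $3151.5.

Tax revenue = $3151.5 thousand.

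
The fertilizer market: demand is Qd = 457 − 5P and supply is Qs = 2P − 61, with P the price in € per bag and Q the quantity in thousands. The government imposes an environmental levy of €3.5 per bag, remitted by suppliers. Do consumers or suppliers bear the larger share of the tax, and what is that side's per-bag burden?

Before the tax: set 457 − 5P = 2P − 61 → P* = €74, Q* = 87.
With the tax collected from suppliers, supply shifts: Qs = 2(P − 3.5) − 61.
New equilibrium: consumers pay €75, suppliers receive €71.5, Q = 82. (Wedge: Pb − Ps = 3.5.)
Per-bag burden: consumers €1, suppliers €2.5.
Suppliers take the larger share because supply is less price-elastic here (demand slope 5 vs supply slope 2).

Suppliers bear the larger share: €2.5 per bag.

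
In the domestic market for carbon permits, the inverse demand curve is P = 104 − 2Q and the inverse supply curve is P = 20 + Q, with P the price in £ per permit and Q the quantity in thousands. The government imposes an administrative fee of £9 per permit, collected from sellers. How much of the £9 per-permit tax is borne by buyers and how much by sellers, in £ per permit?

Rewrite in direct form: Qd = 52 − 0.5P and Qs = P − 20.
Without the tax, 52 − 0.5P = P − 20 gives 1.5P = 72, so P* = £48 and Q* = 28.
With the tax collected from sellers, supply shifts: Qs = (P − 9) − 20.
New equilibrium: buyers pay £54, sellers receive £45, Q = 25. (Wedge: Pb − Ps = 9.)
Burden on buyers: £6; on sellers: £3. (They sum to £9.)

Buyers bear £6 per permit; sellers bear £3 per permit.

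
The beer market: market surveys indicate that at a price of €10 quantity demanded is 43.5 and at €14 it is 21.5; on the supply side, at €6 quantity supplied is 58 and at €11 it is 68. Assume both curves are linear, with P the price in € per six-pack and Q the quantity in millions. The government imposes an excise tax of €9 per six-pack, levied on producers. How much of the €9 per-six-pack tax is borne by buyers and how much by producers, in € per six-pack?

Buyers bear €2.4 per six-pack; producers bear €6.6 per six-pack.

Demand slope: (21.5 − 43.5)/(14 − 10) = -5.5, so Qd = 98.5 − 5.5P.
Supply slope: (68 − 58)/(11 − 6) = 2, so Qs = 2P + 46.
Without the tax, 98.5 − 5.5P = 2P + 46 gives 7.5P = 52.5, so P* = €7 and Q* = 60.
With the tax collected from producers, supply shifts: Qs = 2(P − 9) + 46.
New equilibrium: buyers pay €9.4, producers receive €0.4, Q = 46.8. (Wedge: Pb − Ps = 9.)
Burden on buyers: €2.4; on producers: €6.6. (They sum to €9.)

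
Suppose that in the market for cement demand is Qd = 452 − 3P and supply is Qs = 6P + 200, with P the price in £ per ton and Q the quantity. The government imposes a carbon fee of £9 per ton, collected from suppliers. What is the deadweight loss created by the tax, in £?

Before the tax: set 452 − 3P = 6P + 200 → P* = £28, Q* = 368.
With the tax collected from suppliers, supply shifts: Qs = 6(P − 9) + 200.
New equilibrium: buyers pay £34, suppliers receive £25, Q = 350. (Wedge: Pb − Ps = 9.)
Quantity falls by |ΔQ| = |368 − 350| = 18.
DWL = ½ · t · |ΔQ| = ½ · 9 · 18 = £81.

Deadweight loss = £81.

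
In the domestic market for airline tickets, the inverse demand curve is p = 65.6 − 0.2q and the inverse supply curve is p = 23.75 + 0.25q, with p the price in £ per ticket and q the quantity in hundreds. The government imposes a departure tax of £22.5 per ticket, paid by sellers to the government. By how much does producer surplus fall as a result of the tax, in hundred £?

Inverting to q(p) form: qd = 328 − 5p; qs = 4p − 95.
Without the tax, 328 − 5p = 4p − 95 gives 9p = 423, so p* = £47 and q* = 93.
With the tax collected from sellers, supply shifts: qs = 4(p − 22.5) − 95.
Solving gives q = 43 with buyers paying £57 and sellers receiving £34.5 (the £22.5 wedge).
ΔPS is the trapezoid between Q = 43 and Q = 93 of height £12.5: ½ · (93 + 43) · 12.5 = £850.

Producer surplus falls by £850 hundred.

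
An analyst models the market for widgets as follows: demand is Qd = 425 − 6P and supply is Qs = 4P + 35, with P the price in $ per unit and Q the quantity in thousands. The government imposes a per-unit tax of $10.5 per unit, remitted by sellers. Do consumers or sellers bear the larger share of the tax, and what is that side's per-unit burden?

Before the tax: set 425 − 6P = 4P + 35 → P* = $39, Q* = 191.
With the tax collected from sellers, supply shifts: Qs = 4(P − 10.5) + 35.
Solving gives Q = 165.8 with consumers paying $43.2 and sellers receiving $32.7 (the $10.5 wedge).
Per-unit burden: consumers $4.2, sellers $6.3.
Sellers take the larger share because supply is less price-elastic here (demand slope 6 vs supply slope 4).
The less price-elastic side of the market bears the larger share of a per-unit tax.

Sellers bear the larger share: $6.3 per unit.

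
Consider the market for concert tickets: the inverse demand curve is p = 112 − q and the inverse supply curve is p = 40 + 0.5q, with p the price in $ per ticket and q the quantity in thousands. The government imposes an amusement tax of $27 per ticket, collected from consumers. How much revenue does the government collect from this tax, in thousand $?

Tax revenue = $810 thousand.

Rewrite in direct form: qd = 112 − p and qs = 2p − 80.
Before the tax: set 112 − p = 2p − 80 → p* = $64, q* = 48.
With the tax collected from consumers, demand (in seller-price terms) shifts: qd = 112 − (p + 27).
Solving gives q = 30 with consumers paying $82 and suppliers receiving $55 (the $27 wedge).
Revenue = t · Q = 27 · 30 = $810.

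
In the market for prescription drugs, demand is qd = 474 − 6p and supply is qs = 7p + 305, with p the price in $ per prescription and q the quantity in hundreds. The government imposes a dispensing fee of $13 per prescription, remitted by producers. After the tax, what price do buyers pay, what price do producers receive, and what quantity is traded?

Before the tax: set 474 − 6p = 7p + 305 → p* = $13, q* = 396.
With the tax collected from producers, supply shifts: qs = 7(p − 13) + 305.
Solving gives q = 354 with buyers paying $20 and producers receiving $7 (the $13 wedge).

Buyers pay $20; producers receive $7; quantity = 354.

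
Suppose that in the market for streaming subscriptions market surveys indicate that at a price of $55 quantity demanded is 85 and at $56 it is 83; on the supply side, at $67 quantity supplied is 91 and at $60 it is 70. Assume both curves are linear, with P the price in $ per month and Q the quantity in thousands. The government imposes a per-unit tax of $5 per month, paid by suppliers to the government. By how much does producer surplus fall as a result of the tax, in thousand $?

Demand slope: (83 − 85)/(56 − 55) = -2, so Qd = 195 − 2P.
Supply slope: (70 − 91)/(60 − 67) = 3, so Qs = 3P − 110.
Without the tax, 195 − 2P = 3P − 110 gives 5P = 305, so P* = $61 and Q* = 73.
With the tax collected from suppliers, supply shifts: Qs = 3(P − 5) − 110.
Solving gives Q = 67 with buyers paying $64 and suppliers receiving $59 (the $5 wedge).
ΔPS is the trapezoid between Q = 67 and Q = 73 of height $2: ½ · (73 + 67) · 2 = $140.

Producer surplus falls by $140 thousand.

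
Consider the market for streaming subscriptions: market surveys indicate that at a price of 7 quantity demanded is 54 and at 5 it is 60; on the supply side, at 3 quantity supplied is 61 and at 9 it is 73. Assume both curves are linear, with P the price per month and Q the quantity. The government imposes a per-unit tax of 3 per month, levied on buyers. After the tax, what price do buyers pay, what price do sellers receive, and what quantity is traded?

Demand slope: (60 − 54)/(5 − 7) = -3, so Qd = 75 − 3P.
Supply slope: (73 − 61)/(9 − 3) = 2, so Qs = 2P + 55.
Before the tax: set 75 − 3P = 2P + 55 → P* = 4, Q* = 63.
With the tax collected from buyers, demand (in seller-price terms) shifts: Qd = 75 − 3(P + 3).
Solving gives Q = 59.4 with buyers paying 5.2 and sellers receiving 2.2 (the 3 wedge).
The less price-elastic side of the market bears the larger share of a per-unit tax.

Buyers pay 5.2; sellers receive 2.2; quantity = 59.4.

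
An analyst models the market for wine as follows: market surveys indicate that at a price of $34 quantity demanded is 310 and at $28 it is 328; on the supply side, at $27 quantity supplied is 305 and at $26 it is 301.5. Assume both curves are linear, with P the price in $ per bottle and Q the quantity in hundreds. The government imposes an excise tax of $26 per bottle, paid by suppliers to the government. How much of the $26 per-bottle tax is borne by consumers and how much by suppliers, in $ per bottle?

Consumers bear $14 per bottle; suppliers bear $12 per bottle.

Demand slope: (328 − 310)/(28 − 34) = -3, so Qd = 412 − 3P.
Supply slope: (301.5 − 305)/(26 − 27) = 3.5, so Qs = 3.5P + 210.5.
Without the tax, 412 − 3P = 3.5P + 210.5 gives 6.5P = 201.5, so P* = $31 and Q* = 319.
With the tax collected from suppliers, supply shifts: Qs = 3.5(P − 26) + 210.5.
Solving gives Q = 277 with consumers paying $45 and suppliers receiving $19 (the $26 wedge).
Burden on consumers: $14; on suppliers: $12. (They sum to $26.)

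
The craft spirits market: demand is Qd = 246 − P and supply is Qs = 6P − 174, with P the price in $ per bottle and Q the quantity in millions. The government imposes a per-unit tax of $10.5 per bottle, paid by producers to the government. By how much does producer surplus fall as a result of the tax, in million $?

Before the tax: set 246 − P = 6P − 174 → P* = $60, Q* = 186.
With the tax collected from producers, supply shifts: Qs = 6(P − 10.5) − 174.
New equilibrium: buyers pay $69, producers receive $58.5, Q = 177. (Wedge: Pb − Ps = 10.5.)
ΔPS is the trapezoid between Q = 177 and Q = 186 of height $1.5: ½ · (186 + 177) · 1.5 = $272.25.

Producer surplus falls by $272.25 million.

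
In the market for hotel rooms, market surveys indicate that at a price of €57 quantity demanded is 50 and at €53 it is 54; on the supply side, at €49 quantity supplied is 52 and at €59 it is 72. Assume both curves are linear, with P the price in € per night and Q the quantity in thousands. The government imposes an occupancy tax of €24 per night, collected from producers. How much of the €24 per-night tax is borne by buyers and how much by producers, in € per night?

Buyers bear €16 per night; producers bear €8 per night.

Demand slope: (54 − 50)/(53 − 57) = -1, so Qd = 107 − P.
Supply slope: (72 − 52)/(59 − 49) = 2, so Qs = 2P − 46.
Before the tax: set 107 − P = 2P − 46 → P* = €51, Q* = 56.
With the tax collected from producers, supply shifts: Qs = 2(P − 24) − 46.
Solving gives Q = 40 with buyers paying €67 and producers receiving €43 (the €24 wedge).
Burden on buyers: €16; on producers: €8. (They sum to €24.)
The less price-elastic side of the market bears the larger share of a per-unit tax.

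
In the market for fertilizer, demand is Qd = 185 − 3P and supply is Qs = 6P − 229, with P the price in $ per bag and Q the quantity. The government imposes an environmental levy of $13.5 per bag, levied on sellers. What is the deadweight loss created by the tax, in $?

Without the tax, 185 − 3P = 6P − 229 gives 9P = 414, so P* = $46 and Q* = 47.
With the tax collected from sellers, supply shifts: Qs = 6(P − 13.5) − 229.
New equilibrium: consumers pay $55, sellers receive $41.5, Q = 20. (Wedge: Pb − Ps = 13.5.)
Quantity falls by |ΔQ| = |47 − 20| = 27.
DWL = ½ · t · |ΔQ| = ½ · 13.5 · 27 = $182.25.

Deadweight loss = $182.25.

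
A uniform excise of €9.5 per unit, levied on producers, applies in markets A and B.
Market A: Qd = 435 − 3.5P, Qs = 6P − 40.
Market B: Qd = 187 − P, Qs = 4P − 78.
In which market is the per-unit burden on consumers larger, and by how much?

Market A: pre-tax P* = €50, Q* = 260; post-tax Q = 239; per-unit burden on consumers = €6.
Market B: pre-tax P* = €53, Q* = 134; post-tax Q = 126.4; per-unit burden on consumers = €7.6.
Difference: €6 vs €7.6 → market B is larger by €1.6.

Market B, by €1.6.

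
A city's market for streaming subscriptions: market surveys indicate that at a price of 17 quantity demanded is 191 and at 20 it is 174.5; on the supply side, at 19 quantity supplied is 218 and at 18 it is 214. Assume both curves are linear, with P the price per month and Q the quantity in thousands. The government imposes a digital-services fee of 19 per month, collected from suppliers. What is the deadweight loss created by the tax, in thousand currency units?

Deadweight loss = 418 thousand.

Demand slope: (174.5 − 191)/(20 − 17) = -5.5, so Qd = 284.5 − 5.5P.
Supply slope: (214 − 218)/(18 − 19) = 4, so Qs = 4P + 142.
Before the tax: set 284.5 − 5.5P = 4P + 142 → P* = 15, Q* = 202.
With the tax collected from suppliers, supply shifts: Qs = 4(P − 19) + 142.
New equilibrium: buyers pay 23, suppliers receive 4, Q = 158. (Wedge: Pb − Ps = 19.)
Quantity falls by |ΔQ| = |202 − 158| = 44.
DWL = ½ · t · |ΔQ| = ½ · 19 · 44 = 418.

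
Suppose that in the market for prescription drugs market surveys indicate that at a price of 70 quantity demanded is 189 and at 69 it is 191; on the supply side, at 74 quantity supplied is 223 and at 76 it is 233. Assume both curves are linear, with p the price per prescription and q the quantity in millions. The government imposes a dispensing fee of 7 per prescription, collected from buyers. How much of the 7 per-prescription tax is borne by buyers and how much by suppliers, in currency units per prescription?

Demand slope: (191 − 189)/(69 − 70) = -2, so qd = 329 − 2p.
Supply slope: (233 − 223)/(76 − 74) = 5, so qs = 5p − 147.
Before the tax: set 329 − 2p = 5p − 147 → p* = 68, q* = 193.
With the tax collected from buyers, demand (in seller-price terms) shifts: qd = 329 − 2(p + 7).
Solving gives q = 183 with buyers paying 73 and suppliers receiving 66 (the 7 wedge).
Burden on buyers: 5; on suppliers: 2. (They sum to 7.)
The less price-elastic side of the market bears the larger share of a per-unit tax.

Buyers bear 5 per prescription; suppliers bear 2 per prescription.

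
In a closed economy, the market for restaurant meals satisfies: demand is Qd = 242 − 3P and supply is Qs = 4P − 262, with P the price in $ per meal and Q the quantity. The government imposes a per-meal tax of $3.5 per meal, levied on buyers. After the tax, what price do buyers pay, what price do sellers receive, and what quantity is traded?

Before the tax: set 242 − 3P = 4P − 262 → P* = $72, Q* = 26.
With the tax collected from buyers, demand (in seller-price terms) shifts: Qd = 242 − 3(P + 3.5).
New equilibrium: buyers pay $74, sellers receive $70.5, Q = 20. (Wedge: Pb − Ps = 3.5.)

Buyers pay $74; sellers receive $70.5; quantity = 20.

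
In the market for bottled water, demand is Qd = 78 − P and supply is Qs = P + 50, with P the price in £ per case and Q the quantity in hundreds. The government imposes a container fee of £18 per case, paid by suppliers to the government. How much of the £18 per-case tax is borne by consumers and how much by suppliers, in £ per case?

Consumers bear £9 per case; suppliers bear £9 per case.

Before the tax: set 78 − P = P + 50 → P* = £14, Q* = 64.
With the tax collected from suppliers, supply shifts: Qs = (P − 18) + 50.
New equilibrium: consumers pay £23, suppliers receive £5, Q = 55. (Wedge: Pb − Ps = 18.)
Burden on consumers: £9; on suppliers: £9. (They sum to £18.)
The less price-elastic side of the market bears the larger share of a per-unit tax.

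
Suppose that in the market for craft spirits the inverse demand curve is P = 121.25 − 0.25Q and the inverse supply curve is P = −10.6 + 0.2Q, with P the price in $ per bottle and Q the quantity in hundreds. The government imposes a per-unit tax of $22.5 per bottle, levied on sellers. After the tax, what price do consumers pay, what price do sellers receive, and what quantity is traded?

Rewrite in direct form: Qd = 485 − 4P and Qs = 5P + 53.
Before the tax: set 485 − 4P = 5P + 53 → P* = $48, Q* = 293.
With the tax collected from sellers, supply shifts: Qs = 5(P − 22.5) + 53.
Solving gives Q = 243 with consumers paying $60.5 and sellers receiving $38 (the $22.5 wedge).
The less price-elastic side of the market bears the larger share of a per-unit tax.

Consumers pay $60.5; sellers receive $38; quantity = 243.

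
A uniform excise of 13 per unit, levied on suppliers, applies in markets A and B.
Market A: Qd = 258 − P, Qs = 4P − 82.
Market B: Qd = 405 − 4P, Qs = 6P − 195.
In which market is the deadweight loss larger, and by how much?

Market B, by 135.2.

Market A: pre-tax P* = 68, Q* = 190; post-tax Q = 179.6; deadweight loss = 67.6.
Market B: pre-tax P* = 60, Q* = 165; post-tax Q = 133.8; deadweight loss = 202.8.
Difference: 67.6 vs 202.8 → market B is larger by 135.2.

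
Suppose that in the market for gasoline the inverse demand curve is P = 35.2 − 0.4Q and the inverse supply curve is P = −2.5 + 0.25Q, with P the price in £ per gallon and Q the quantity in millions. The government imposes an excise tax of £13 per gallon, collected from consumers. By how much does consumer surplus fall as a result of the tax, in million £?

Consumer surplus falls by £384 million.

Inverting to Q(P) form: Qd = 88 − 2.5P; Qs = 4P + 10.
Before the tax: set 88 − 2.5P = 4P + 10 → P* = £12, Q* = 58.
With the tax collected from consumers, demand (in seller-price terms) shifts: Qd = 88 − 2.5(P + 13).
Solving gives Q = 38 with consumers paying £20 and producers receiving £7 (the £13 wedge).
ΔCS is the trapezoid between Q = 38 and Q = 58 of height £8: ½ · (58 + 38) · 8 = £384.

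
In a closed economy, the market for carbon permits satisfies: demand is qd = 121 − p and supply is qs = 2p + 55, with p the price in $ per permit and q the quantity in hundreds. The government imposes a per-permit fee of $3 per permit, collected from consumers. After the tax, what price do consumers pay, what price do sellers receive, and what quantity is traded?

Consumers pay $24; sellers receive $21; quantity = 97.

Before the tax: set 121 − p = 2p + 55 → p* = $22, q* = 99.
With the tax collected from consumers, demand (in seller-price terms) shifts: qd = 121 − (p + 3).
New equilibrium: consumers pay $24, sellers receive $21, q = 97. (Wedge: pb − ps = 3.)
The less price-elastic side of the market bears the larger share of a per-unit tax.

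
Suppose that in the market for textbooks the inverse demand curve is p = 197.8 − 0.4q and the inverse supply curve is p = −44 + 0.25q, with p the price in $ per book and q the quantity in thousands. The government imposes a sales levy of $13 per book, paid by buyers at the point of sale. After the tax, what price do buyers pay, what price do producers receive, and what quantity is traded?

Buyers pay $57; producers receive $44; quantity = 352.

Inverting to q(p) form: qd = 494.5 − 2.5p; qs = 4p + 176.
Before the tax: set 494.5 − 2.5p = 4p + 176 → p* = $49, q* = 372.
With the tax collected from buyers, demand (in seller-price terms) shifts: qd = 494.5 − 2.5(p + 13).
Solving gives q = 352 with buyers paying $57 and producers receiving $44 (the $13 wedge).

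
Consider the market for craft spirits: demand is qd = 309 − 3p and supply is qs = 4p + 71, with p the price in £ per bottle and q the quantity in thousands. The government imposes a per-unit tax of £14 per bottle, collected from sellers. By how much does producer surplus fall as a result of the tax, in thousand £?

Without the tax, 309 − 3p = 4p + 71 gives 7p = 238, so p* = £34 and q* = 207.
With the tax collected from sellers, supply shifts: qs = 4(p − 14) + 71.
New equilibrium: consumers pay £42, sellers receive £28, q = 183. (Wedge: pb − ps = 14.)
ΔPS is the trapezoid between Q = 183 and Q = 207 of height £6: ½ · (207 + 183) · 6 = £1170.

Producer surplus falls by £1170 thousand.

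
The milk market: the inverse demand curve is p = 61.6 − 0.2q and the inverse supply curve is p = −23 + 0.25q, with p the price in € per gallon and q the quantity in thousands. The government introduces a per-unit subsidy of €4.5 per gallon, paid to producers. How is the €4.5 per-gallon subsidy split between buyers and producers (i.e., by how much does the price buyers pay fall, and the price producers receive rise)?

Rewrite in direct form: qd = 308 − 5p and qs = 4p + 92.
Before the subsidy: set 308 − 5p = 4p + 92 → p* = €24, q* = 188.
With a per-unit subsidy paid to producers, each receives p + 4.5 per unit sold, so supply becomes qs = 4(p + 4.5) + 92.
Solving gives q = 198 with buyers paying €22 and producers receiving €26.5 (the €4.5 wedge).
Gain to buyers: €2; to producers: €2.5. (They sum to €4.5.)

Buyers gain €2 per gallon; producers gain €2.5 per gallon.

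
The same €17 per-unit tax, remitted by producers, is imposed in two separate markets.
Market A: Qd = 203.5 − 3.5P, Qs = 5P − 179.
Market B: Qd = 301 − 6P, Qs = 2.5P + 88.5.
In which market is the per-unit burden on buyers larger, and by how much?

Market A, by €5.

Market A: pre-tax P* = €45, Q* = 46; post-tax Q = 11; per-unit burden on buyers = €10.
Market B: pre-tax P* = €25, Q* = 151; post-tax Q = 121; per-unit burden on buyers = €5.
Difference: €10 vs €5 → market A is larger by €5.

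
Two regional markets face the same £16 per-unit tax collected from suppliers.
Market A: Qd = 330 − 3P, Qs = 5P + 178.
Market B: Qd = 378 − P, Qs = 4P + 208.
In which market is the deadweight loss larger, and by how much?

Market A, by £137.6.

Market A: pre-tax P* = £19, Q* = 273; post-tax Q = 243; deadweight loss = £240.
Market B: pre-tax P* = £34, Q* = 344; post-tax Q = 331.2; deadweight loss = £102.4.
Difference: £240 vs £102.4 → market A is larger by £137.6.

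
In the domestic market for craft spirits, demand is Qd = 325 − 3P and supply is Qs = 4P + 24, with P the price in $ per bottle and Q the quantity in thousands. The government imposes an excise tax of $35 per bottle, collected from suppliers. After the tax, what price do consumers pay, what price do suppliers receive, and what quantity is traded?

Without the tax, 325 − 3P = 4P + 24 gives 7P = 301, so P* = $43 and Q* = 196.
With the tax collected from suppliers, supply shifts: Qs = 4(P − 35) + 24.
Solving gives Q = 136 with consumers paying $63 and suppliers receiving $28 (the $35 wedge).
The less price-elastic side of the market bears the larger share of a per-unit tax.

Consumers pay $63; suppliers receive $28; quantity = 136.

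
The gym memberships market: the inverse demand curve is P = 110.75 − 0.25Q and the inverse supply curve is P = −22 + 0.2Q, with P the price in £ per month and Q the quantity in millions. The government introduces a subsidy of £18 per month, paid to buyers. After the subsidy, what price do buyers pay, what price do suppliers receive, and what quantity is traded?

Buyers pay £27; suppliers receive £45; quantity = 335.

Inverting to Q(P) form: Qd = 443 − 4P; Qs = 5P + 110.
Before the subsidy: set 443 − 4P = 5P + 110 → P* = £37, Q* = 295.
With a per-unit subsidy paid to buyers, each effectively pays P − 18, so demand becomes Qd = 443 − 4(P − 18).
New equilibrium: buyers pay £27, suppliers receive £45, Q = 335. (Wedge: Pb − Ps = −18.)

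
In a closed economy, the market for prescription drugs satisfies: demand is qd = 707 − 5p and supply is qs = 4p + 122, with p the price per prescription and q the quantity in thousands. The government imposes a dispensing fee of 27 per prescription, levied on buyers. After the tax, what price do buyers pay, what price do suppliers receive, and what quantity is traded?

Before the tax: set 707 − 5p = 4p + 122 → p* = 65, q* = 382.
With the tax collected from buyers, demand (in seller-price terms) shifts: qd = 707 − 5(p + 27).
New equilibrium: buyers pay 77, suppliers receive 50, q = 322. (Wedge: pb − ps = 27.)
The less price-elastic side of the market bears the larger share of a per-unit tax.

Buyers pay 77; suppliers receive 50; quantity = 322.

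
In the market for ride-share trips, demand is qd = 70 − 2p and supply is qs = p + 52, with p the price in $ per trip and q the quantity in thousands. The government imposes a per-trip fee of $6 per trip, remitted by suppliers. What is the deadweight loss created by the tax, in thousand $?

Before the tax: set 70 − 2p = p + 52 → p* = $6, q* = 58.
With the tax collected from suppliers, supply shifts: qs = (p − 6) + 52.
Solving gives q = 54 with consumers paying $8 and suppliers receiving $2 (the $6 wedge).
Quantity falls by |ΔQ| = |58 − 54| = 4.
DWL = ½ · t · |ΔQ| = ½ · 6 · 4 = $12.

Deadweight loss = $12 thousand.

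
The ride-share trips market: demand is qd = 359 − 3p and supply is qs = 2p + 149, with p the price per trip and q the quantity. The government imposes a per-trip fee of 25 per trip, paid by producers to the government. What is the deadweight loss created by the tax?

Before the tax: set 359 − 3p = 2p + 149 → p* = 42, q* = 233.
With the tax collected from producers, supply shifts: qs = 2(p − 25) + 149.
New equilibrium: consumers pay 52, producers receive 27, q = 203. (Wedge: pb − ps = 25.)
Quantity falls by |ΔQ| = |233 − 203| = 30.
DWL = ½ · t · |ΔQ| = ½ · 25 · 30 = 375.

Deadweight loss = 375.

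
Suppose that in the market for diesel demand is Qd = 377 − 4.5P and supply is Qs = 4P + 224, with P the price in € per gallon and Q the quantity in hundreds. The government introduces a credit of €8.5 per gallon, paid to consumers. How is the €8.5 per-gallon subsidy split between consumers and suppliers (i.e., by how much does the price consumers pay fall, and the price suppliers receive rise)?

Consumers gain €4 per gallon; suppliers gain €4.5 per gallon.

Without the subsidy, 377 − 4.5P = 4P + 224 gives 8.5P = 153, so P* = €18 and Q* = 296.
With a per-unit subsidy paid to consumers, each effectively pays P − 8.5, so demand becomes Qd = 377 − 4.5(P − 8.5).
New equilibrium: consumers pay €14, suppliers receive €22.5, Q = 314. (Wedge: Pb − Ps = −8.5.)
Gain to consumers: €4; to suppliers: €4.5. (They sum to €8.5.)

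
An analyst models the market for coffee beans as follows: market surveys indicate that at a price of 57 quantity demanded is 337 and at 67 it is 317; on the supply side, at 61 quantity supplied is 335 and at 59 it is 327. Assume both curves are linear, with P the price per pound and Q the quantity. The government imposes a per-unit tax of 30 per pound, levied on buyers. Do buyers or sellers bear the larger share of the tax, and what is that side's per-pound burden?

Buyers bear the larger share: 20 per pound.

Demand slope: (317 − 337)/(67 − 57) = -2, so Qd = 451 − 2P.
Supply slope: (327 − 335)/(59 − 61) = 4, so Qs = 4P + 91.
Without the tax, 451 − 2P = 4P + 91 gives 6P = 360, so P* = 60 and Q* = 331.
With the tax collected from buyers, demand (in seller-price terms) shifts: Qd = 451 − 2(P + 30).
Solving gives Q = 291 with buyers paying 80 and sellers receiving 50 (the 30 wedge).
Per-pound burden: buyers 20, sellers 10.
Buyers take the larger share because demand is less price-elastic here (demand slope 2 vs supply slope 4).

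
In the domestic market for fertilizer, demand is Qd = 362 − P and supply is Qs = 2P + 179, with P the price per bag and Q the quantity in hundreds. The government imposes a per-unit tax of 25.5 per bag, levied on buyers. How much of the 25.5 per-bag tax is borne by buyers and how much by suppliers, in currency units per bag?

Before the tax: set 362 − P = 2P + 179 → P* = 61, Q* = 301.
With the tax collected from buyers, demand (in seller-price terms) shifts: Qd = 362 − (P + 25.5).
Solving gives Q = 284 with buyers paying 78 and suppliers receiving 52.5 (the 25.5 wedge).
Burden on buyers: 17; on suppliers: 8.5. (They sum to 25.5.)

Buyers bear 17 per bag; suppliers bear 8.5 per bag.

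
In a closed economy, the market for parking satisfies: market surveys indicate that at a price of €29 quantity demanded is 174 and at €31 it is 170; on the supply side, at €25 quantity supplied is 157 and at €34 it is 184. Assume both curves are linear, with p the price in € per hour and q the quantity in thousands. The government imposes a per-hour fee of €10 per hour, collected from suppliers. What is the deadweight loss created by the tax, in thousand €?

Deadweight loss = €60 thousand.

Demand slope: (170 − 174)/(31 − 29) = -2, so qd = 232 − 2p.
Supply slope: (184 − 157)/(34 − 25) = 3, so qs = 3p + 82.
Without the tax, 232 − 2p = 3p + 82 gives 5p = 150, so p* = €30 and q* = 172.
With the tax collected from suppliers, supply shifts: qs = 3(p − 10) + 82.
Solving gives q = 160 with buyers paying €36 and suppliers receiving €26 (the €10 wedge).
Quantity falls by |ΔQ| = |172 − 160| = 12.
DWL = ½ · t · |ΔQ| = ½ · 10 · 12 = €60.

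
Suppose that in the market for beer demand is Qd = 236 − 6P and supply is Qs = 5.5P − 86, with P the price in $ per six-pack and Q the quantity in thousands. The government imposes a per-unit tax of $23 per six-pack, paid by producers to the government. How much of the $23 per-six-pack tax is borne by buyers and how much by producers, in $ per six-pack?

Buyers bear $11 per six-pack; producers bear $12 per six-pack.

Without the tax, 236 − 6P = 5.5P − 86 gives 11.5P = 322, so P* = $28 and Q* = 68.
With the tax collected from producers, supply shifts: Qs = 5.5(P − 23) − 86.
New equilibrium: buyers pay $39, producers receive $16, Q = 2. (Wedge: Pb − Ps = 23.)
Burden on buyers: $11; on producers: $12. (They sum to $23.)
The less price-elastic side of the market bears the larger share of a per-unit tax.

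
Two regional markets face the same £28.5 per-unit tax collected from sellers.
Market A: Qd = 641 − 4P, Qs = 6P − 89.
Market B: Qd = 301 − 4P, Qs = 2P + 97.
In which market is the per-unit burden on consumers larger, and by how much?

Market A, by £7.6.

Market A: pre-tax P* = £73, Q* = 349; post-tax Q = 280.6; per-unit burden on consumers = £17.1.
Market B: pre-tax P* = £34, Q* = 165; post-tax Q = 127; per-unit burden on consumers = £9.5.
Difference: £17.1 vs £9.5 → market A is larger by £7.6.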